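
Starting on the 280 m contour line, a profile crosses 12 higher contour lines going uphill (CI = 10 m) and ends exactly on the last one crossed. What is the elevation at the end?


elevation = 280 + 12 * 10 = 400 m

400 m


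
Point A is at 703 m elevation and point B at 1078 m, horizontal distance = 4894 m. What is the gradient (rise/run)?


gradient = (1078 - 703) / 4894 = 375 / 4894 = 0.0766

0.0766


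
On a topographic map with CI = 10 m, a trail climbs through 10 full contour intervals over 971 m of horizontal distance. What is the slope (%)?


elevation change = 10 * 10 = 100 m
slope = 100 / 971 * 100 = 10.3%

10.3%


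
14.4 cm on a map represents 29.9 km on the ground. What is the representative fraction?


ground = 29.9 km = 2990000 cm; RF denominator = ground / map = 2990000 / 14.4 ≈ 207639; RF = 1:207639

1:207639


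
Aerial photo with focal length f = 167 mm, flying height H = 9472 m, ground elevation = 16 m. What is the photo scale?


scale = f / (H - h) = 167 mm / 9456 m = 167 / 9456000 = 1:56623

1:56623


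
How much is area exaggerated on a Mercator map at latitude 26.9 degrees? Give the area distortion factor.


area_distortion = 1/cos^2(26.9) = 1.257

1.257


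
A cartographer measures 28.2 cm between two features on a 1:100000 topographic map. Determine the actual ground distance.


ground = 28.2 cm * 100000 / 100 = 28200.0 m = 28.2 km

28.2 km


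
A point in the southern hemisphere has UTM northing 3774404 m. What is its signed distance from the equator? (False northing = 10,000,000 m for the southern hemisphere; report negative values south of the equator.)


For southern: actual = 3774404 - 10000000 = -6225596 m

-6225596 m


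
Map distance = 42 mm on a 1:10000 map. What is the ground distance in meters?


ground = 42 mm * 10000 / 1000 = 420.0 m

420.0 m


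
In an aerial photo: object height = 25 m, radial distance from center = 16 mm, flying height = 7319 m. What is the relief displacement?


d = h * r / H = 25 * 16 / 7319 = 0.05 mm

0.05 mm


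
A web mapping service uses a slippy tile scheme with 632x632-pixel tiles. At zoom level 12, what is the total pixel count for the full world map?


tiles per axis = 2^12 = 4096
total tiles = 4096^2 = 16777216
pixels per axis = 4096 * 632 = 2588672
total pixels = 2588672^2 = 6701222723584

6701222723584 pixels


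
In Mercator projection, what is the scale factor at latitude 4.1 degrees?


SF = 1 / cos(4.1) = 1 / 0.997441 = 1.003

1.003


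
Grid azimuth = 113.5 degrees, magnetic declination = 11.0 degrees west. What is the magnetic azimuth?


magnetic azimuth = grid azimuth - declination (east +ve)
mag_az = 113.5 - -11.0 = 124.5 degrees

124.5 degrees


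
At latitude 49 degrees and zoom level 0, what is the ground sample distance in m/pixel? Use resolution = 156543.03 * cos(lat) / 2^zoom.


res = 156543.03 * cos(49) / 2^0 = 156543.03 * 0.65605903 / 1 = 102701.47 m/pixel

102701.47 m/pixel


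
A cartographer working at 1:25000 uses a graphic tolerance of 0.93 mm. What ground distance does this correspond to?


ground = 0.93 mm * 25000 / 1000 = 23.25 m

23.25 m


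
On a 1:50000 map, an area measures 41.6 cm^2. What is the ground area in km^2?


ground_area = 41.6 * (50000/100)^2 = 10400000.0 m^2 = 10.4 km^2

10.4 km^2


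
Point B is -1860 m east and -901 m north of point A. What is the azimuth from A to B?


az = atan2(-1860, -901) = -115.8 deg
adjusted to 0-360: 244.2 degrees

244.2 degrees


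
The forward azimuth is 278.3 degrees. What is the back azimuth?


back azimuth = (278.3 + 180) mod 360 = 98.3 degrees

98.3 degrees


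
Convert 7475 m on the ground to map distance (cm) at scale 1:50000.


map_cm = 7475 * 100 / 50000 = 14.95 cm

14.95 cm


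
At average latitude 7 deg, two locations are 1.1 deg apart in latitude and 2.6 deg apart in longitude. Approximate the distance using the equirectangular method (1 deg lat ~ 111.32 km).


dlat_km = 1.1 * 111.32 = 122.452
dlon_km = 2.6 * 111.32 * cos(7) ≈ 287.275
dist = sqrt(122.452^2 + 287.275^2) ≈ 312.3 km

312.3 km


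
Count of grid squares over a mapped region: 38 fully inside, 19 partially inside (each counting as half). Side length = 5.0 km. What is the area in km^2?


effective squares = 38 + 19 * 0.5 = 47.5
area = 47.5 * 25.0 = 1187.5 km^2

1187.5 km^2


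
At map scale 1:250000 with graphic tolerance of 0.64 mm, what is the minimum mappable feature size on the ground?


ground = 0.64 mm * 250000 / 1000 = 160.0 m

160.0 m


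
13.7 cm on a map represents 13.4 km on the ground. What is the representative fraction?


ground = 13.4 km = 1340000 cm; RF denominator = ground / map = 1340000 / 13.7 ≈ 97810; RF = 1:97810

1:97810


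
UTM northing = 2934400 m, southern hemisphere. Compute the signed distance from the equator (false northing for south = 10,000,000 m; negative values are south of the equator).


For southern: actual = 2934400 - 10000000 = -7065600 m

-7065600 m


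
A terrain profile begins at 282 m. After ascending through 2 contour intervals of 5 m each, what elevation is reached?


elevation = 282 + 2 * 5 = 292 m

292 m


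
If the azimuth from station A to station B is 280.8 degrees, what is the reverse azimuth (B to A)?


back azimuth = (280.8 + 180) mod 360 = 100.8 degrees

100.8 degrees


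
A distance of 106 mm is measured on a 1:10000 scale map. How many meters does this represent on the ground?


ground = 106 mm * 10000 / 1000 = 1060.0 m

1060.0 m


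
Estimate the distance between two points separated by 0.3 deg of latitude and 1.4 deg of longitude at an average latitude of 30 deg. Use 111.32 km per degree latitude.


dlat_km = 0.3 * 111.32 = 33.396
dlon_km = 1.4 * 111.32 * cos(30) ≈ 134.968
dist = sqrt(33.396^2 + 134.968^2) ≈ 139.0 km

139.0 km


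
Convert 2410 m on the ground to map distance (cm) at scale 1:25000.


map_cm = 2410 * 100 / 25000 = 9.64 cm

9.64 cm


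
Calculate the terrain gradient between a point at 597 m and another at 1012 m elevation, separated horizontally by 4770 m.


gradient = (1012 - 597) / 4770 = 415 / 4770 = 0.087

0.087


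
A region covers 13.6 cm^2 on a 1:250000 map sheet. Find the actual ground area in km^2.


ground_area = 13.6 * (250000/100)^2 = 85000000.0 m^2 = 85.0 km^2

85.0 km^2


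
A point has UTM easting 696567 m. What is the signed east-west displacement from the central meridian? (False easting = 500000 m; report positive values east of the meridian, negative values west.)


displacement = 696567 - 500000 = 196567 m

196567 m


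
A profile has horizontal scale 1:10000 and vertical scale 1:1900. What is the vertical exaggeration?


VE = horizontal_scale / vertical_scale = 10000 / 1900 ≈ 5.3

5.3x


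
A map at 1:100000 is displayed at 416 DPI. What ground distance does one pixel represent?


pixel_cm = 2.54 / 416 ≈ 0.006106 cm
ground = pixel_cm * 100000 / 100 = 2.54 * 100000 / (416 * 100) = 254000 / 41600 ≈ 6.11 m

6.11 m


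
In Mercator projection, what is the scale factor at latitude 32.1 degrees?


SF = 1 / cos(32.1) = 1 / 0.847122 = 1.18

1.18


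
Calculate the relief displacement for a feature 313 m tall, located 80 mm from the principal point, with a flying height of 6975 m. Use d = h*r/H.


d = h * r / H = 313 * 80 / 6975 = 3.59 mm

3.59 mm


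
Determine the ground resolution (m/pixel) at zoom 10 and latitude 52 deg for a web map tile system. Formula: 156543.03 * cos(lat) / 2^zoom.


res = 156543.03 * cos(52) / 2^10 = 156543.03 * 0.61566148 / 1024 = 94.12 m/pixel

94.12 m/pixel


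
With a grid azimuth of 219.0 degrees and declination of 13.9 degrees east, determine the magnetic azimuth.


magnetic azimuth = grid azimuth - declination (east +ve)
mag_az = 219.0 - 13.9 = 205.1 degrees

205.1 degrees


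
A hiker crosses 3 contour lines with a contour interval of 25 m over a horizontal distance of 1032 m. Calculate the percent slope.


elevation change = 3 * 25 = 75 m
slope = 75 / 1032 * 100 = 7.3%

7.3%


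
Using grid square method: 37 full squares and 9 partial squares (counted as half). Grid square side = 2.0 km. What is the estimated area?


effective squares = 37 + 9 * 0.5 = 41.5
area = 41.5 * 4.0 = 166.0 km^2

166.0 km^2


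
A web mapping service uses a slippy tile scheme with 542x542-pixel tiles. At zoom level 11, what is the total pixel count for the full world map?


tiles per axis = 2^11 = 2048
total tiles = 2048^2 = 4194304
pixels per axis = 2048 * 542 = 1110016
total pixels = 1110016^2 = 1232135520256

1232135520256 pixels


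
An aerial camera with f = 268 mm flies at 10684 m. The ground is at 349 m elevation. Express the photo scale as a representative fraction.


scale = f / (H - h) = 268 mm / 10335 m = 268 / 10335000 = 1:38563

1:38563


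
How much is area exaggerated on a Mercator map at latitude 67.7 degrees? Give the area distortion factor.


area_distortion = 1/cos^2(67.7) = 6.945

6.945


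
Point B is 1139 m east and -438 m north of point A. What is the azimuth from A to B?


az = atan2(1139, -438) = 111.0 deg
adjusted to 0-360: 111.0 degrees

111.0 degrees


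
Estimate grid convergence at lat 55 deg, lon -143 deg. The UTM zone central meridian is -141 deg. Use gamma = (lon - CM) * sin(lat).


gamma = (-143 - -141) * sin(55) = -2 * 0.819152 = -1.638 degrees

-1.638 degrees


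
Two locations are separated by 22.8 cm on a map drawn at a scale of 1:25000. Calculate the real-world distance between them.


ground = 22.8 cm * 25000 / 100 = 5700.0 m = 5.7 km

5.7 km


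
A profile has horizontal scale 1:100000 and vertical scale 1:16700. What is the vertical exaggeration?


VE = horizontal_scale / vertical_scale = 100000 / 16700 ≈ 6.0

6.0x


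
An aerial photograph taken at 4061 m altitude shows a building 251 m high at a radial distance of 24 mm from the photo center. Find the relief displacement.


d = h * r / H = 251 * 24 / 4061 = 1.48 mm

1.48 mm


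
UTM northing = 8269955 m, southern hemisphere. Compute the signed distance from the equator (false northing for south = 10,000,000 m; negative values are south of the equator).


For southern: actual = 8269955 - 10000000 = -1730045 m

-1730045 m


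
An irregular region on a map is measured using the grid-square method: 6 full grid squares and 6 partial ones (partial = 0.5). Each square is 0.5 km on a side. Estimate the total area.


effective squares = 6 + 6 * 0.5 = 9.0
area = 9.0 * 0.25 = 2.25 km^2

2.25 km^2


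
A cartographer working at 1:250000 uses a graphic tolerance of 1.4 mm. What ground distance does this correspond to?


ground = 1.4 mm * 250000 / 1000 = 350.0 m

350.0 m


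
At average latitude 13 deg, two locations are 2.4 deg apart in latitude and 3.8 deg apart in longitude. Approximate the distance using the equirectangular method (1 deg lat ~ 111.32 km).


dlat_km = 2.4 * 111.32 = 267.168
dlon_km = 3.8 * 111.32 * cos(13) ≈ 412.174
dist = sqrt(267.168^2 + 412.174^2) ≈ 491.2 km

491.2 km


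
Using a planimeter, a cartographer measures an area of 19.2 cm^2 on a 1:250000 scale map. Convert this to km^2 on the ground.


ground_area = 19.2 * (250000/100)^2 = 120000000.0 m^2 = 120.0 km^2

120.0 km^2


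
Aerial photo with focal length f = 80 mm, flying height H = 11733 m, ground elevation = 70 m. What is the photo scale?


scale = f / (H - h) = 80 mm / 11663 m = 80 / 11663000 = 1:145788

1:145788


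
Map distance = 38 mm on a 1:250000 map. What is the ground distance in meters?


ground = 38 mm * 250000 / 1000 = 9500.0 m

9500.0 m


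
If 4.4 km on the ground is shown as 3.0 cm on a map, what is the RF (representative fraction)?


ground = 4.4 km = 440000 cm; RF denominator = ground / map = 440000 / 3.0 ≈ 146667; RF = 1:146667

1:146667


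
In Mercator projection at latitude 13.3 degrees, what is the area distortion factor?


area_distortion = 1/cos^2(13.3) = 1.056

1.056


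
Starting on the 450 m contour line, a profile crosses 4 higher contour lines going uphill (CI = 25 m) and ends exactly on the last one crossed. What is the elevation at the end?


elevation = 450 + 4 * 25 = 550 m

550 m


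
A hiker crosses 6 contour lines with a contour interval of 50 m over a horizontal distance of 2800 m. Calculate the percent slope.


elevation change = 6 * 50 = 300 m
slope = 300 / 2800 * 100 = 10.7%

10.7%


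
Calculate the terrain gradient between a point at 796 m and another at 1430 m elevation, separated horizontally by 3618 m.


gradient = (1430 - 796) / 3618 = 634 / 3618 = 0.1752

0.1752


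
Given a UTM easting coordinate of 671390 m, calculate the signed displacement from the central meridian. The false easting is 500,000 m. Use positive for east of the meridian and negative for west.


displacement = 671390 - 500000 = 171390 m

171390 m


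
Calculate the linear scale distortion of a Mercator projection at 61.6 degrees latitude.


SF = 1 / cos(61.6) = 1 / 0.475624 = 2.103

2.103


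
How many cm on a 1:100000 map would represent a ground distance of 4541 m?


map_cm = 4541 * 100 / 100000 = 4.541 cm ≈ 4.54 cm

4.54 cm


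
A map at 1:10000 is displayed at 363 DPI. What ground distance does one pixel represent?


pixel_cm = 2.54 / 363 ≈ 0.006997 cm
ground = pixel_cm * 10000 / 100 = 2.54 * 10000 / (363 * 100) = 25400 / 36300 ≈ 0.7 m

0.7 m


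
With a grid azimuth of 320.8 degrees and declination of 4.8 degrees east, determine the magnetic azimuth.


magnetic azimuth = grid azimuth - declination (east +ve)
mag_az = 320.8 - 4.8 = 316.0 degrees

316.0 degrees


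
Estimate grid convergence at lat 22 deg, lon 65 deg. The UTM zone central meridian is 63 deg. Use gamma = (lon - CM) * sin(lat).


gamma = (65 - 63) * sin(22) = 2 * 0.374607 = 0.749 degrees

0.749 degrees


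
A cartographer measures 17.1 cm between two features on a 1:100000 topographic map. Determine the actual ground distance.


ground = 17.1 cm * 100000 / 100 = 17100.0 m = 17.1 km

17.1 km


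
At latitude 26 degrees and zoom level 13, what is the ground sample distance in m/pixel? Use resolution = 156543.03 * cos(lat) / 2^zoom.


res = 156543.03 * cos(26) / 2^13 = 156543.03 * 0.89879405 / 8192 = 17.18 m/pixel

17.18 m/pixel


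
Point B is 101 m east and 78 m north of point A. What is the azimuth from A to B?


az = atan2(101, 78) = 52.3 deg
adjusted to 0-360: 52.3 degrees

52.3 degrees


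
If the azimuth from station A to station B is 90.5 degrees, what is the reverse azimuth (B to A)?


back azimuth = (90.5 + 180) mod 360 = 270.5 degrees

270.5 degrees


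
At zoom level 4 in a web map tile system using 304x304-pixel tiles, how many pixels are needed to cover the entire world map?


tiles per axis = 2^4 = 16
total tiles = 16^2 = 256
pixels per axis = 16 * 304 = 4864
total pixels = 4864^2 = 23658496

23658496 pixels


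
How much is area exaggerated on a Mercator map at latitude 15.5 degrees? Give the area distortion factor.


area_distortion = 1/cos^2(15.5) = 1.077

1.077


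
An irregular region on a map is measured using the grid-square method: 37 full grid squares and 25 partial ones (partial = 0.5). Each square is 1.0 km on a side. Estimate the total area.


effective squares = 37 + 25 * 0.5 = 49.5
area = 49.5 * 1.0 = 49.5 km^2

49.5 km^2


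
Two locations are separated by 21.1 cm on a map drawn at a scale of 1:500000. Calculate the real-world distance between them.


ground = 21.1 cm * 500000 / 100 = 105500.0 m = 105.5 km

105.5 km


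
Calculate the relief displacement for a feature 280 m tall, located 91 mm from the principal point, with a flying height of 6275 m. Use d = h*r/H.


d = h * r / H = 280 * 91 / 6275 = 4.06 mm

4.06 mm


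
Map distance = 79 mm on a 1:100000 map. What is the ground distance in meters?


ground = 79 mm * 100000 / 1000 = 7900.0 m

7900.0 m


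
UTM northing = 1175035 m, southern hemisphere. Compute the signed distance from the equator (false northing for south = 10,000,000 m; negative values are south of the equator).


For southern: actual = 1175035 - 10000000 = -8824965 m

-8824965 m


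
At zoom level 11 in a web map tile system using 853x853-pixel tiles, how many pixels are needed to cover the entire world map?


tiles per axis = 2^11 = 2048
total tiles = 2048^2 = 4194304
pixels per axis = 2048 * 853 = 1746944
total pixels = 1746944^2 = 3051813339136

3051813339136 pixels


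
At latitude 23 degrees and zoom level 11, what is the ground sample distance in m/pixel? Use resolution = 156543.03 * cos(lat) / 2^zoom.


res = 156543.03 * cos(23) / 2^11 = 156543.03 * 0.92050485 / 2048 = 70.36 m/pixel

70.36 m/pixel


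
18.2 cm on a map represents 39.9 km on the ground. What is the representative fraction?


ground = 39.9 km = 3990000 cm; RF denominator = ground / map = 3990000 / 18.2 ≈ 219231; RF = 1:219231

1:219231


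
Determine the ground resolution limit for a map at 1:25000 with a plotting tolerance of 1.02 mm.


ground = 1.02 mm * 25000 / 1000 = 25.5 m

25.5 m


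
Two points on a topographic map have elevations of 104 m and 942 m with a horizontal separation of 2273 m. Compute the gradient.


gradient = (942 - 104) / 2273 = 838 / 2273 = 0.3687

0.3687


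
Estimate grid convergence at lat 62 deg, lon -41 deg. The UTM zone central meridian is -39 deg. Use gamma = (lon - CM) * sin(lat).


gamma = (-41 - -39) * sin(62) = -2 * 0.882948 = -1.766 degrees

-1.766 degrees


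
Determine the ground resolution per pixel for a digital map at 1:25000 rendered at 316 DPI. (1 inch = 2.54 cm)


pixel_cm = 2.54 / 316 ≈ 0.008038 cm
ground = pixel_cm * 25000 / 100 = 2.54 * 25000 / (316 * 100) = 63500 / 31600 ≈ 2.01 m

2.01 m


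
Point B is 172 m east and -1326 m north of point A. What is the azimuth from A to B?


az = atan2(172, -1326) = 172.6 deg
adjusted to 0-360: 172.6 degrees

172.6 degrees


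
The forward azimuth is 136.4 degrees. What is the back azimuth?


back azimuth = (136.4 + 180) mod 360 = 316.4 degrees

316.4 degrees


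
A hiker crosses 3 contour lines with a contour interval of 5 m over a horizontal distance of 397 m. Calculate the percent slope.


elevation change = 3 * 5 = 15 m
slope = 15 / 397 * 100 = 3.8%

3.8%


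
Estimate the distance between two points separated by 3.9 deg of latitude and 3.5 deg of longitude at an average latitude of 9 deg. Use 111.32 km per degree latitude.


dlat_km = 3.9 * 111.32 = 434.148
dlon_km = 3.5 * 111.32 * cos(9) ≈ 384.823
dist = sqrt(434.148^2 + 384.823^2) ≈ 580.1 km

580.1 km


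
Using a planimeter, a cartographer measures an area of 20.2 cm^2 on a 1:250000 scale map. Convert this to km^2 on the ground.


ground_area = 20.2 * (250000/100)^2 = 126250000.0 m^2 = 126.25 km^2

126.25 km^2


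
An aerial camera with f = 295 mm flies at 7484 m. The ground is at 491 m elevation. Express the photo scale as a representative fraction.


scale = f / (H - h) = 295 mm / 6993 m = 295 / 6993000 = 1:23705

1:23705


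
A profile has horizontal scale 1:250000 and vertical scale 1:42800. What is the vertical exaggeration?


VE = horizontal_scale / vertical_scale = 250000 / 42800 ≈ 5.8

5.8x


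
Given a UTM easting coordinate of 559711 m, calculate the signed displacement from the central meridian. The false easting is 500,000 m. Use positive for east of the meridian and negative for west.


displacement = 559711 - 500000 = 59711 m

59711 m


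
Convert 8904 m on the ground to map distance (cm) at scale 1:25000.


map_cm = 8904 * 100 / 25000 = 35.616 cm ≈ 35.62 cm

35.62 cm


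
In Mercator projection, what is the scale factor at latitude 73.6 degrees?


SF = 1 / cos(73.6) = 1 / 0.282341 = 3.542

3.542


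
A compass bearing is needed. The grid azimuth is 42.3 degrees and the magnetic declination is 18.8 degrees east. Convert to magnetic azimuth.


magnetic azimuth = grid azimuth - declination (east +ve)
mag_az = 42.3 - 18.8 = 23.5 degrees

23.5 degrees


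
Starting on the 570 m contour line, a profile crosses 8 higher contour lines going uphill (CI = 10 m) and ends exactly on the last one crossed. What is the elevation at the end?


elevation = 570 + 8 * 10 = 650 m

650 m


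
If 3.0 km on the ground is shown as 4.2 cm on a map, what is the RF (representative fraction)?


ground = 3.0 km = 300000 cm; RF denominator = ground / map = 300000 / 4.2 ≈ 71429; RF = 1:71429

1:71429


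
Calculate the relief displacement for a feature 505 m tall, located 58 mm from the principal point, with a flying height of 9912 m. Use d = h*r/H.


d = h * r / H = 505 * 58 / 9912 = 2.96 mm

2.96 mm


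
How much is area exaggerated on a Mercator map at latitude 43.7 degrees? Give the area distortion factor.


area_distortion = 1/cos^2(43.7) = 1.913

1.913


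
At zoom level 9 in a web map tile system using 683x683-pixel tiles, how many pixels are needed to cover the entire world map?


tiles per axis = 2^9 = 512
total tiles = 512^2 = 262144
pixels per axis = 512 * 683 = 349696
total pixels = 349696^2 = 122287292416

122287292416 pixels


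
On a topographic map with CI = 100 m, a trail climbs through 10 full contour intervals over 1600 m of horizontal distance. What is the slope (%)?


elevation change = 10 * 100 = 1000 m
slope = 1000 / 1600 * 100 = 62.5%

62.5%


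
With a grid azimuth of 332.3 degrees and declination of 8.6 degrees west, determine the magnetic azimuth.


magnetic azimuth = grid azimuth - declination (east +ve)
mag_az = 332.3 - -8.6 = 340.9 degrees

340.9 degrees


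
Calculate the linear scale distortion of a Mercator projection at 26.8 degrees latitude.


SF = 1 / cos(26.8) = 1 / 0.892586 = 1.12

1.12


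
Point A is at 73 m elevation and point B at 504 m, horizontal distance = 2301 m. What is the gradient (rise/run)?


gradient = (504 - 73) / 2301 = 431 / 2301 = 0.1873

0.1873


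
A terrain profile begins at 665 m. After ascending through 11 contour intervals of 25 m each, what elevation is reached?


elevation = 665 + 11 * 25 = 940 m

940 m


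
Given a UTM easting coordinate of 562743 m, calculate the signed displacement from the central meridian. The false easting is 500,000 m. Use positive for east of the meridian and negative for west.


displacement = 562743 - 500000 = 62743 m

62743 m


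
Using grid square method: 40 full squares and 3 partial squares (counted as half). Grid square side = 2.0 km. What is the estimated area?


effective squares = 40 + 3 * 0.5 = 41.5
area = 41.5 * 4.0 = 166.0 km^2

166.0 km^2


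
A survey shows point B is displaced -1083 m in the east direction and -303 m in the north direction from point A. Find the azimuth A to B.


az = atan2(-1083, -303) = -105.6 deg
adjusted to 0-360: 254.4 degrees

254.4 degrees


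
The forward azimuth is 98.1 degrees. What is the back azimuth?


back azimuth = (98.1 + 180) mod 360 = 278.1 degrees

278.1 degrees


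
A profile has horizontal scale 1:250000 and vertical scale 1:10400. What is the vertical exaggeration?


VE = horizontal_scale / vertical_scale = 250000 / 10400 ≈ 24.0

24.0x


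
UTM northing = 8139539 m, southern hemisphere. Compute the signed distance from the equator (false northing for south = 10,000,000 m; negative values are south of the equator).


For southern: actual = 8139539 - 10000000 = -1860461 m

-1860461 m


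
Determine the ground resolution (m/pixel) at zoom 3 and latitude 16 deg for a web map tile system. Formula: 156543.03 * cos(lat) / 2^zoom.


res = 156543.03 * cos(16) / 2^3 = 156543.03 * 0.9612617 / 8 = 18809.85 m/pixel

18809.85 m/pixel


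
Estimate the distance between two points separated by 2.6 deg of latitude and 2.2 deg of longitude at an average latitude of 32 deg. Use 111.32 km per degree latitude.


dlat_km = 2.6 * 111.32 = 289.432
dlon_km = 2.2 * 111.32 * cos(32) ≈ 207.69
dist = sqrt(289.432^2 + 207.69^2) ≈ 356.2 km

356.2 km


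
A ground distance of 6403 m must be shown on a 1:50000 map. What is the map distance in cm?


map_cm = 6403 * 100 / 50000 = 12.806 cm ≈ 12.81 cm

12.81 cm


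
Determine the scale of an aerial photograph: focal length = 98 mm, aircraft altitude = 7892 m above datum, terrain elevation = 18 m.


scale = f / (H - h) = 98 mm / 7874 m = 98 / 7874000 = 1:80347

1:80347


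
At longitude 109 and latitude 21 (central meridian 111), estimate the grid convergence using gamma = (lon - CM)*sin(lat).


gamma = (109 - 111) * sin(21) = -2 * 0.358368 = -0.717 degrees

-0.717 degrees


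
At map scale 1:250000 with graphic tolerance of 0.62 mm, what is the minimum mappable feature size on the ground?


ground = 0.62 mm * 250000 / 1000 = 155.0 m

155.0 m


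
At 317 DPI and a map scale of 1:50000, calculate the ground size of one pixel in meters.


pixel_cm = 2.54 / 317 ≈ 0.008013 cm
ground = pixel_cm * 50000 / 100 = 2.54 * 50000 / (317 * 100) = 127000 / 31700 ≈ 4.01 m

4.01 m


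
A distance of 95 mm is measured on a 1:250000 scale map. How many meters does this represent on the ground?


ground = 95 mm * 250000 / 1000 = 23750.0 m

23750.0 m


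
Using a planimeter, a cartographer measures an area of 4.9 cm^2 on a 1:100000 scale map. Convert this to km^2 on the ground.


ground_area = 4.9 * (100000/100)^2 = 4900000.0 m^2 = 4.9 km^2

4.9 km^2


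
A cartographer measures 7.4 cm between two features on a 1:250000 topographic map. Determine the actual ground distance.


ground = 7.4 cm * 250000 / 100 = 18500.0 m = 18.5 km

18.5 km


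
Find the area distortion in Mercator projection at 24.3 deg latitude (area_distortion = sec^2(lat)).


area_distortion = 1/cos^2(24.3) = 1.204

1.204


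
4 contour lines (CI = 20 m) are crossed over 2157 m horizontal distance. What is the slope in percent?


elevation change = 4 * 20 = 80 m
slope = 80 / 2157 * 100 = 3.7%

3.7%


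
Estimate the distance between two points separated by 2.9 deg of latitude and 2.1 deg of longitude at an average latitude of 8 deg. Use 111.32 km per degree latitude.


dlat_km = 2.9 * 111.32 = 322.828
dlon_km = 2.1 * 111.32 * cos(8) ≈ 231.497
dist = sqrt(322.828^2 + 231.497^2) ≈ 397.3 km

397.3 km


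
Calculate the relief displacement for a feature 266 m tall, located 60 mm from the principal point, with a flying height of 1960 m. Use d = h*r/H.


d = h * r / H = 266 * 60 / 1960 = 8.14 mm

8.14 mm


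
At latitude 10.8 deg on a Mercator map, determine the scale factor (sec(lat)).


SF = 1 / cos(10.8) = 1 / 0.982287 = 1.018

1.018


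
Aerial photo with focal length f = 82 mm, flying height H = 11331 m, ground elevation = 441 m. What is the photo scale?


scale = f / (H - h) = 82 mm / 10890 m = 82 / 10890000 = 1:132805

1:132805


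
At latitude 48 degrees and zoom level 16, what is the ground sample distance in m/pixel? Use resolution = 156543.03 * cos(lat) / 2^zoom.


res = 156543.03 * cos(48) / 2^16 = 156543.03 * 0.66913061 / 65536 = 1.6 m/pixel

1.6 m/pixel


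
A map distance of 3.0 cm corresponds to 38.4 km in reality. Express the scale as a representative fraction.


ground = 38.4 km = 3840000 cm; RF denominator = ground / map = 3840000 / 3.0 = 1280000; RF = 1:1280000

1:1280000


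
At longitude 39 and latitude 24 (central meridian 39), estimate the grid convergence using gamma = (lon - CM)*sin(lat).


gamma = (39 - 39) * sin(24) = 0 * 0.406737 = 0.0 degrees

0.0 degrees


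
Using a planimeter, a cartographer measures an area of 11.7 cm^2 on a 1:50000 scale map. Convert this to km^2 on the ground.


ground_area = 11.7 * (50000/100)^2 = 2925000.0 m^2 = 2.925 km^2

2.925 km^2


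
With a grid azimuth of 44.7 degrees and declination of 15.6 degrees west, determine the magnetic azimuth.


magnetic azimuth = grid azimuth - declination (east +ve)
mag_az = 44.7 - -15.6 = 60.3 degrees

60.3 degrees


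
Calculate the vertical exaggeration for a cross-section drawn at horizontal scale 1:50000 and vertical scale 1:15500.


VE = horizontal_scale / vertical_scale = 50000 / 15500 ≈ 3.2

3.2x


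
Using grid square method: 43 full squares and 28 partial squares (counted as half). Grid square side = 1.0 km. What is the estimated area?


effective squares = 43 + 28 * 0.5 = 57.0
area = 57.0 * 1.0 = 57.0 km^2

57.0 km^2


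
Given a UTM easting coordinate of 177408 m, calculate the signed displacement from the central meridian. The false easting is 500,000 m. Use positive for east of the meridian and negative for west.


displacement = 177408 - 500000 = -322592 m

-322592 m


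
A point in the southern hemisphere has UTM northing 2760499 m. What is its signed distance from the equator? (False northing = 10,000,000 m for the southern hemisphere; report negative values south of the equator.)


For southern: actual = 2760499 - 10000000 = -7239501 m

-7239501 m


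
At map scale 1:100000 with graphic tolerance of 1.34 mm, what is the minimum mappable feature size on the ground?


ground = 1.34 mm * 100000 / 1000 = 134.0 m

134.0 m


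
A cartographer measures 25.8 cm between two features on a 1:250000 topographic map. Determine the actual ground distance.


ground = 25.8 cm * 250000 / 100 = 64500.0 m = 64.5 km

64.5 km


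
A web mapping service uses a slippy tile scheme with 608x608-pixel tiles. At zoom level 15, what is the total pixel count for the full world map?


tiles per axis = 2^15 = 32768
total tiles = 32768^2 = 1073741824
pixels per axis = 32768 * 608 = 19922944
total pixels = 19922944^2 = 396923697627136

396923697627136 pixels


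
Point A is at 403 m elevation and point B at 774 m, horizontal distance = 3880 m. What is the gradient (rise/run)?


gradient = (774 - 403) / 3880 = 371 / 3880 = 0.0956

0.0956


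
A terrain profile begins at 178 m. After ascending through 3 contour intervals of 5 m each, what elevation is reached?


elevation = 178 + 3 * 5 = 193 m

193 m


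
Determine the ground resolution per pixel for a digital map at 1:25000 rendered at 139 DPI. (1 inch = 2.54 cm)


pixel_cm = 2.54 / 139 ≈ 0.018273 cm
ground = pixel_cm * 25000 / 100 = 2.54 * 25000 / (139 * 100) = 63500 / 13900 ≈ 4.57 m

4.57 m


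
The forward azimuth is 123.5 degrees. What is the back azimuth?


back azimuth = (123.5 + 180) mod 360 = 303.5 degrees

303.5 degrees


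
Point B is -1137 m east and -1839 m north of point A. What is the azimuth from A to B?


az = atan2(-1137, -1839) = -148.3 deg
adjusted to 0-360: 211.7 degrees

211.7 degrees


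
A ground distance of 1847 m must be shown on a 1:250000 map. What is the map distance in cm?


map_cm = 1847 * 100 / 250000 = 0.7388 cm ≈ 0.74 cm

0.74 cm


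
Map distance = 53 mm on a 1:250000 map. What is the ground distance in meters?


ground = 53 mm * 250000 / 1000 = 13250.0 m

13250.0 m


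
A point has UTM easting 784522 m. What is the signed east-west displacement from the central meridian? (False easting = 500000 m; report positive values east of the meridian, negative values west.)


displacement = 784522 - 500000 = 284522 m

284522 m


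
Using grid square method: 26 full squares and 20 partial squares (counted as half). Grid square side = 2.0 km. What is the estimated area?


effective squares = 26 + 20 * 0.5 = 36.0
area = 36.0 * 4.0 = 144.0 km^2

144.0 km^2


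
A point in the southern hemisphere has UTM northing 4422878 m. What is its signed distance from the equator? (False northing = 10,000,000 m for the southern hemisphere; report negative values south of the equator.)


For southern: actual = 4422878 - 10000000 = -5577122 m

-5577122 m


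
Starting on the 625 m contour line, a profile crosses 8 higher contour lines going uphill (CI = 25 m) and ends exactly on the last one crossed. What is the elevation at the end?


elevation = 625 + 8 * 25 = 825 m

825 m


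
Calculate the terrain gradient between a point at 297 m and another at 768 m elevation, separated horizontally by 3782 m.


gradient = (768 - 297) / 3782 = 471 / 3782 = 0.1245

0.1245


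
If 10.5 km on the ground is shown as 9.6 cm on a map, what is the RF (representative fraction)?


ground = 10.5 km = 1050000 cm; RF denominator = ground / map = 1050000 / 9.6 = 109375; RF = 1:109375

1:109375


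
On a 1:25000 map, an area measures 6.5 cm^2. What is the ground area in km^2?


ground_area = 6.5 * (25000/100)^2 = 406250.0 m^2 = 0.40625 km^2 ≈ 0.406 km^2

0.406 km^2


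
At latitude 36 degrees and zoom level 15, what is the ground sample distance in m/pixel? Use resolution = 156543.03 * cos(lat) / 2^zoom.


res = 156543.03 * cos(36) / 2^15 = 156543.03 * 0.80901699 / 32768 = 3.86 m/pixel

3.86 m/pixel


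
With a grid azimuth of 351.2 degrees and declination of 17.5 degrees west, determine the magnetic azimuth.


magnetic azimuth = grid azimuth - declination (east +ve)
mag_az = 351.2 - -17.5 = 8.7 degrees

8.7 degrees


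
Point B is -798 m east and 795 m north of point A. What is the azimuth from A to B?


az = atan2(-798, 795) = -45.1 deg
adjusted to 0-360: 314.9 degrees

314.9 degrees


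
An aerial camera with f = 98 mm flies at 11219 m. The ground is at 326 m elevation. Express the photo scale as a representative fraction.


scale = f / (H - h) = 98 mm / 10893 m = 98 / 10893000 = 1:111153

1:111153


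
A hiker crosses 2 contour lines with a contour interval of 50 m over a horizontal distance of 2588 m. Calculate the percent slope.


elevation change = 2 * 50 = 100 m
slope = 100 / 2588 * 100 = 3.9%

3.9%


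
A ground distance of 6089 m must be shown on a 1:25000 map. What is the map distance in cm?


map_cm = 6089 * 100 / 25000 = 24.356 cm ≈ 24.36 cm

24.36 cm


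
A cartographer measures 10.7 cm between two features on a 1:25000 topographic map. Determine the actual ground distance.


ground = 10.7 cm * 25000 / 100 = 2675.0 m = 2.675 km

2.675 km


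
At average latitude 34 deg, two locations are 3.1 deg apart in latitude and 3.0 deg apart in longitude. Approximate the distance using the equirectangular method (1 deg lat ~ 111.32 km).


dlat_km = 3.1 * 111.32 = 345.092
dlon_km = 3.0 * 111.32 * cos(34) ≈ 276.865
dist = sqrt(345.092^2 + 276.865^2) ≈ 442.4 km

442.4 km


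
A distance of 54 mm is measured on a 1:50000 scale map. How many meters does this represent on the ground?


ground = 54 mm * 50000 / 1000 = 2700.0 m

2700.0 m


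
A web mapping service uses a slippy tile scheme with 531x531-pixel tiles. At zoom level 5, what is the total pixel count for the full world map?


tiles per axis = 2^5 = 32
total tiles = 32^2 = 1024
pixels per axis = 32 * 531 = 16992
total pixels = 16992^2 = 288728064

288728064 pixels


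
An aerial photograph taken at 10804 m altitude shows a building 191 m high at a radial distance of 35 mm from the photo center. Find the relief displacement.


d = h * r / H = 191 * 35 / 10804 = 0.62 mm

0.62 mm


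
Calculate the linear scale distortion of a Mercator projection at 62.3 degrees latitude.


SF = 1 / cos(62.3) = 1 / 0.464842 = 2.151

2.151


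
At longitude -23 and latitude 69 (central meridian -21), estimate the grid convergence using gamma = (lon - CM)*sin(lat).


gamma = (-23 - -21) * sin(69) = -2 * 0.93358 = -1.867 degrees

-1.867 degrees


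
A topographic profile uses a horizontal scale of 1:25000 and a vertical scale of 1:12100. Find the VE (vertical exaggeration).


VE = horizontal_scale / vertical_scale = 25000 / 12100 ≈ 2.1

2.1x


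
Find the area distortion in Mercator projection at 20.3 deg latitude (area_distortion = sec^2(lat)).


area_distortion = 1/cos^2(20.3) = 1.137

1.137


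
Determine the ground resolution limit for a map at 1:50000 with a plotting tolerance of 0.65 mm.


ground = 0.65 mm * 50000 / 1000 = 32.5 m

32.5 m


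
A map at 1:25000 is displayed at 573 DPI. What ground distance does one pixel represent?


pixel_cm = 2.54 / 573 ≈ 0.004433 cm
ground = pixel_cm * 25000 / 100 = 2.54 * 25000 / (573 * 100) = 63500 / 57300 ≈ 1.11 m

1.11 m


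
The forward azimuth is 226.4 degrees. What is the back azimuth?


back azimuth = (226.4 + 180) mod 360 = 46.4 degrees

46.4 degrees


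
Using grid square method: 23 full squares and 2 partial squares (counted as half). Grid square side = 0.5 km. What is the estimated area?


effective squares = 23 + 2 * 0.5 = 24.0
area = 24.0 * 0.25 = 6.0 km^2

6.0 km^2


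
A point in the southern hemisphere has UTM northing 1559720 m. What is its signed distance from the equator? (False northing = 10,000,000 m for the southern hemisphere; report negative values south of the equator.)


For southern: actual = 1559720 - 10000000 = -8440280 m

-8440280 m


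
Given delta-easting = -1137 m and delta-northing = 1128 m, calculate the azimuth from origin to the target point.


az = atan2(-1137, 1128) = -45.2 deg
adjusted to 0-360: 314.8 degrees

314.8 degrees


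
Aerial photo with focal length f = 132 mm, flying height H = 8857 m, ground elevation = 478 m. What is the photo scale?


scale = f / (H - h) = 132 mm / 8379 m = 132 / 8379000 = 1:63477

1:63477


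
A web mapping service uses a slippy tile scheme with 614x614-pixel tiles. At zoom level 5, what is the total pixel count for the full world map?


tiles per axis = 2^5 = 32
total tiles = 32^2 = 1024
pixels per axis = 32 * 614 = 19648
total pixels = 19648^2 = 386043904

386043904 pixels


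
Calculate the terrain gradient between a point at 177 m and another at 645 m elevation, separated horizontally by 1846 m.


gradient = (645 - 177) / 1846 = 468 / 1846 = 0.2535

0.2535


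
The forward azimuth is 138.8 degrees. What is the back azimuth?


back azimuth = (138.8 + 180) mod 360 = 318.8 degrees

318.8 degrees


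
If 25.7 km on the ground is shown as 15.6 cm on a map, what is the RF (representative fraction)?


ground = 25.7 km = 2570000 cm; RF denominator = ground / map = 2570000 / 15.6 ≈ 164744; RF = 1:164744

1:164744


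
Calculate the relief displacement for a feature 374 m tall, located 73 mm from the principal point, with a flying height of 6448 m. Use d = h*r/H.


d = h * r / H = 374 * 73 / 6448 = 4.23 mm

4.23 mm


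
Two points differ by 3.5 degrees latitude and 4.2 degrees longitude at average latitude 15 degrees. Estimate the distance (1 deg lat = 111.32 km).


dlat_km = 3.5 * 111.32 = 389.62
dlon_km = 4.2 * 111.32 * cos(15) ≈ 451.613
dist = sqrt(389.62^2 + 451.613^2) ≈ 596.5 km

596.5 km


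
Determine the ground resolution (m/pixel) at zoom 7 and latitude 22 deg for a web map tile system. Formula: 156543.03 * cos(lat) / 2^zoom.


res = 156543.03 * cos(22) / 2^7 = 156543.03 * 0.92718385 / 128 = 1133.94 m/pixel

1133.94 m/pixel


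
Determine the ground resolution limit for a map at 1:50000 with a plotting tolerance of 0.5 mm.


ground = 0.5 mm * 50000 / 1000 = 25.0 m

25.0 m


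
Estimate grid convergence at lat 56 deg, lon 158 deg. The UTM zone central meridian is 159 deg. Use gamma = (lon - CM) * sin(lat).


gamma = (158 - 159) * sin(56) = -1 * 0.829038 = -0.829 degrees

-0.829 degrees


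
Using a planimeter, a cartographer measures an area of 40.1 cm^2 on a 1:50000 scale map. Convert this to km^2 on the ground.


ground_area = 40.1 * (50000/100)^2 = 10025000.0 m^2 = 10.025 km^2

10.025 km^2


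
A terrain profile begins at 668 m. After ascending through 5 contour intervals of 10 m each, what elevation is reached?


elevation = 668 + 5 * 10 = 718 m

718 m
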